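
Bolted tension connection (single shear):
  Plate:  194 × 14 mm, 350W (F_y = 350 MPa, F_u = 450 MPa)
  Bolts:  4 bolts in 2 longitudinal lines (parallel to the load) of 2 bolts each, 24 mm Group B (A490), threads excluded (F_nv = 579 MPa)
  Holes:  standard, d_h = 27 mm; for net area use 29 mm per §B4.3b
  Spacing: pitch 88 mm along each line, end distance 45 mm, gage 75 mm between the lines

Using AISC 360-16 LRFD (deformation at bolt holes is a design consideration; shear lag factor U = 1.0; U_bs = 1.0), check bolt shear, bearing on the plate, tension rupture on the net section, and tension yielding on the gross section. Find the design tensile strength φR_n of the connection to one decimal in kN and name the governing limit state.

Bolt shear: A_b = π(24)²/4 = 452.39 mm². φR_n = 0.75 × 579 × 452.39 × 4 × 1 = 785.8 kN.
Bearing (14 mm plate, F_u = 450 MPa): end bolts L_c = 45 − 27/2 = 31.5, R_n = min(1.2×31.5×14×450, 2.4×24×14×450) = 238.14 kN/bolt; interior L_c = 88 − 27 = 61, R_n = 362.88 kN/bolt. φR_n = 0.75 × (2×238.14 + 2×362.88) = 901.5 kN.
Tension rupture (net): A_n = (194 − 2×29)×14 = 1904 mm² (U = 1.0, A_e = A_n). φR_n = 0.75 × 450 × 1904 = 642.6 kN.
Tension yield (gross): A_g = 194×14 = 2716 mm². φR_n = 0.90 × 350 × 2716 = 855.5 kN.
Governing: min(785.8, 901.5, 642.6, 855.5) = 642.6 kN → net-section rupture.

642.6 kN (net-section rupture governs)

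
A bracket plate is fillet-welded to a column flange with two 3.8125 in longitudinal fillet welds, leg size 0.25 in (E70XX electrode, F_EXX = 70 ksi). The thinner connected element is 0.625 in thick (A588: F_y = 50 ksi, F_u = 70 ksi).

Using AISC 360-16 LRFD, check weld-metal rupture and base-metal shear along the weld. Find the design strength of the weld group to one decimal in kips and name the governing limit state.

Weld metal: throat = 0.707×0.25 = 0.17675 in, L = 2×3.8125 = 7.625 in. φR_n = 0.75 × 0.6 × 70 × 0.17675 × 7.625 = 42.5 kips.
Base metal shear (0.625 in plate): yield φR_n = 1.0×0.6×50×0.625×7.625 = 143.0 kips; rupture φR_n = 0.75×0.6×70×0.625×7.625 = 150.1 kips; take 143.0 kips (yield).
Governing: min(42.5, 143.0) = 42.5 kips → weld metal.

42.5 kips (weld metal governs)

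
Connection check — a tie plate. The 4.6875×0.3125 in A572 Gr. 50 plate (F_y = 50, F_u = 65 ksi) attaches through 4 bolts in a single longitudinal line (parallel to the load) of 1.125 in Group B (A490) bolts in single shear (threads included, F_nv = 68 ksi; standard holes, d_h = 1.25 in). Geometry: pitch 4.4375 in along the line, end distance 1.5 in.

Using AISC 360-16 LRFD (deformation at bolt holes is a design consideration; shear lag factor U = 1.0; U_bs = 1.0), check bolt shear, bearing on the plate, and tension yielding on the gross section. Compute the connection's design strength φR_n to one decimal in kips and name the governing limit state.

65.9 kips (gross-section yield governs)

Bolt shear: A_b = π(1.125)²/4 = 0.99402 in². φR_n = 0.75 × 68 × 0.99402 × 4 × 1 = 202.8 kips.
Bearing (0.3125 in plate, F_u = 65 ksi): end bolts L_c = 1.5 − 1.25/2 = 0.875, R_n = min(1.2×0.875×0.3125×65, 2.4×1.125×0.3125×65) = 21.328 kips/bolt; interior L_c = 4.4375 − 1.25 = 3.1875, R_n = 54.844 kips/bolt. φR_n = 0.75 × (1×21.328 + 3×54.844) = 139.4 kips.
Tension yield (gross): A_g = 4.6875×0.3125 = 1.4648 in². φR_n = 0.90 × 50 × 1.4648 = 65.9 kips.
Governing: min(202.8, 139.4, 65.9) = 65.9 kips → gross-section yield.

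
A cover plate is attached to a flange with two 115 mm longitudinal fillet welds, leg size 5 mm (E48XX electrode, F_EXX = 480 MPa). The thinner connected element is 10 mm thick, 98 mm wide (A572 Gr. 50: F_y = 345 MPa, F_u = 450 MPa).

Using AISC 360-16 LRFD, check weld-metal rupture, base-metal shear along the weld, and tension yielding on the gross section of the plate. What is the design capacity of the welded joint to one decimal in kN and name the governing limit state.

175.6 kN (weld metal governs)

Weld metal: throat = 0.707×5 = 3.535 mm, L = 2×115 = 230 mm. φR_n = 0.75 × 0.6 × 480 × 3.535 × 230 = 175.6 kN.
Base metal shear (10 mm plate): yield φR_n = 1.0×0.6×345×10×230 = 476.1 kN; rupture φR_n = 0.75×0.6×450×10×230 = 465.8 kN; take 465.8 kN (rupture).
Tension yield (gross): A_g = 98×10 = 980 mm². φR_n = 0.90 × 345 × 980 = 304.3 kN.
Governing: min(175.6, 465.8, 304.3) = 175.6 kN → weld metal.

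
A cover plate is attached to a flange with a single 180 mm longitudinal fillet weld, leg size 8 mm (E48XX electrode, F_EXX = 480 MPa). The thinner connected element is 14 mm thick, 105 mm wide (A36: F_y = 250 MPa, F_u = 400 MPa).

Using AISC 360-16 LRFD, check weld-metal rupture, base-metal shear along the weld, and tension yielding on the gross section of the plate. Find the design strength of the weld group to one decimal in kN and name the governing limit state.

219.9 kN (weld metal governs)

Weld metal: throat = 0.707×8 = 5.656 mm, L = 180 mm. φR_n = 0.75 × 0.6 × 480 × 5.656 × 180 = 219.9 kN.
Base metal shear (14 mm plate): yield φR_n = 1.0×0.6×250×14×180 = 378.0 kN; rupture φR_n = 0.75×0.6×400×14×180 = 453.6 kN; take 378.0 kN (yield).
Tension yield (gross): A_g = 105×14 = 1470 mm². φR_n = 0.90 × 250 × 1470 = 330.8 kN.
Governing: min(219.9, 378.0, 330.8) = 219.9 kN → weld metal.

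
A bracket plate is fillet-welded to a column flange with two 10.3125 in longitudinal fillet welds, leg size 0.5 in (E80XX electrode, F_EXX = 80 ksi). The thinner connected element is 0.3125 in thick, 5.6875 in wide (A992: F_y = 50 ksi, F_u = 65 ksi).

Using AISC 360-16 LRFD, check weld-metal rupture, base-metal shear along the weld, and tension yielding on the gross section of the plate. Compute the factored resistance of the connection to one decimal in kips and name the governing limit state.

Weld metal: throat = 0.707×0.5 = 0.3535 in, L = 2×10.3125 = 20.625 in. φR_n = 0.75 × 0.6 × 80 × 0.3535 × 20.625 = 262.5 kips.
Base metal shear (0.3125 in plate): yield φR_n = 1.0×0.6×50×0.3125×20.625 = 193.4 kips; rupture φR_n = 0.75×0.6×65×0.3125×20.625 = 188.5 kips; take 188.5 kips (rupture).
Tension yield (gross): A_g = 5.6875×0.3125 = 1.7773 in². φR_n = 0.90 × 50 × 1.7773 = 80.0 kips.
Governing: min(262.5, 188.5, 80.0) = 80.0 kips → gross-section yield.

80.0 kips (gross-section yield governs)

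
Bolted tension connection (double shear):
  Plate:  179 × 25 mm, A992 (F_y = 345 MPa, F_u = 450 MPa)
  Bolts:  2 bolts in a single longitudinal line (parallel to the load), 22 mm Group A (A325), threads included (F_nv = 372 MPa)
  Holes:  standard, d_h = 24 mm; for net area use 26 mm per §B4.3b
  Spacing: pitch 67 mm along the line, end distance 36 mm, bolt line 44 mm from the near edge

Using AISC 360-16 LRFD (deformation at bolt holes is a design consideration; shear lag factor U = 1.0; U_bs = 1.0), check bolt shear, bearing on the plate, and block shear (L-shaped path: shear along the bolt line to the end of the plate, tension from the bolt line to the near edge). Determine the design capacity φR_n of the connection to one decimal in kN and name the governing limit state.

424.2 kN (bolt shear governs)

Bolt shear: A_b = π(22)²/4 = 380.13 mm². φR_n = 0.75 × 372 × 380.13 × 2 × 2 = 424.2 kN.
Bearing (25 mm plate, F_u = 450 MPa): end bolts L_c = 36 − 24/2 = 24, R_n = min(1.2×24×25×450, 2.4×22×25×450) = 324 kN/bolt; interior L_c = 67 − 24 = 43, R_n = 580.5 kN/bolt. φR_n = 0.75 × (1×324 + 1×580.5) = 678.4 kN.
Block shear: shear path 1×[36+1×67] = 1×103 mm, A_gv = 2575, A_nv = 1×(103 − 1.5×26)×25 = 1600 mm²; tension to near edge: (44 − 0.5×26)×25 = 775 mm². R_n = min(0.6×450×1600, 0.6×345×2575) + 1.0×450×775 = min(432, 533.03) + 348.75 = 780.75 kN. φR_n = 0.75 × 780.75 = 585.6 kN.
Governing: min(424.2, 678.4, 585.6) = 424.2 kN → bolt shear.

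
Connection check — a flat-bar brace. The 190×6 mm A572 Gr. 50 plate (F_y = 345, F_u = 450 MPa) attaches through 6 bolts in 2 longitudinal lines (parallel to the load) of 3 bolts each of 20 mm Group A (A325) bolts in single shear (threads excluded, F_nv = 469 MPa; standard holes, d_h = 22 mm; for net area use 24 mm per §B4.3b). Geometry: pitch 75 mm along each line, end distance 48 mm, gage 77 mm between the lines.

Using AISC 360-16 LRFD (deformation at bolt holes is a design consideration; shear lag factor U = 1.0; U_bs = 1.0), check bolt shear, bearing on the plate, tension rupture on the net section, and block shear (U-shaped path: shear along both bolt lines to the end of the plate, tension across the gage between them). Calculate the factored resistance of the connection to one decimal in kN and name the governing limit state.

Bolt shear: A_b = π(20)²/4 = 314.16 mm². φR_n = 0.75 × 469 × 314.16 × 6 × 1 = 663.0 kN.
Bearing (6 mm plate, F_u = 450 MPa): end bolts L_c = 48 − 22/2 = 37, R_n = min(1.2×37×6×450, 2.4×20×6×450) = 119.88 kN/bolt; interior L_c = 75 − 22 = 53, R_n = 129.6 kN/bolt. φR_n = 0.75 × (2×119.88 + 4×129.6) = 568.6 kN.
Tension rupture (net): A_n = (190 − 2×24)×6 = 852 mm² (U = 1.0, A_e = A_n). φR_n = 0.75 × 450 × 852 = 287.6 kN.
Block shear: shear path 2×[48+2×75] = 2×198 mm, A_gv = 2376, A_nv = 2×(198 − 2.5×24)×6 = 1656 mm²; tension across gage: (77 − 1×24)×6 = 318 mm². R_n = min(0.6×450×1656, 0.6×345×2376) + 1.0×450×318 = min(447.12, 491.83) + 143.1 = 590.22 kN. φR_n = 0.75 × 590.22 = 442.7 kN.
Governing: min(663.0, 568.6, 287.6, 442.7) = 287.6 kN → net-section rupture.

287.6 kN (net-section rupture governs)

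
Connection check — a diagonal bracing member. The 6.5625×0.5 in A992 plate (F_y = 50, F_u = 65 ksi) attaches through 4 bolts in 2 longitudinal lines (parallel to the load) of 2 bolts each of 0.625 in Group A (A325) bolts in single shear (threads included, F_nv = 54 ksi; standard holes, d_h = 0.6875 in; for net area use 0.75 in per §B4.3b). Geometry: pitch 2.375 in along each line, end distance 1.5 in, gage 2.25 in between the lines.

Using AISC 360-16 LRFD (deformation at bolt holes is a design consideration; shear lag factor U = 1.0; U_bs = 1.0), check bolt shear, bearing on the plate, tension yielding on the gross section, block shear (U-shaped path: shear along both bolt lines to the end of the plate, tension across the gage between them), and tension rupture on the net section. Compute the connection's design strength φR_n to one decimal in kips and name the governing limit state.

Bolt shear: A_b = π(0.625)²/4 = 0.3068 in². φR_n = 0.75 × 54 × 0.3068 × 4 × 1 = 49.7 kips.
Bearing (0.5 in plate, F_u = 65 ksi): end bolts L_c = 1.5 − 0.6875/2 = 1.15625, R_n = min(1.2×1.15625×0.5×65, 2.4×0.625×0.5×65) = 45.094 kips/bolt; interior L_c = 2.375 − 0.6875 = 1.6875, R_n = 48.75 kips/bolt. φR_n = 0.75 × (2×45.094 + 2×48.75) = 140.8 kips.
Tension yield (gross): A_g = 6.5625×0.5 = 3.2813 in². φR_n = 0.90 × 50 × 3.2813 = 147.7 kips.
Block shear: shear path 2×[1.5+1×2.375] = 2×3.875 in, A_gv = 3.875, A_nv = 2×(3.875 − 1.5×0.75)×0.5 = 2.75 in²; tension across gage: (2.25 − 1×0.75)×0.5 = 0.75 in². R_n = min(0.6×65×2.75, 0.6×50×3.875) + 1.0×65×0.75 = min(107.25, 116.25) + 48.75 = 156 kips. φR_n = 0.75 × 156 = 117.0 kips.
Tension rupture (net): A_n = (6.5625 − 2×0.75)×0.5 = 2.5313 in² (U = 1.0, A_e = A_n). φR_n = 0.75 × 65 × 2.5313 = 123.4 kips.
Governing: min(49.7, 140.8, 147.7, 117.0, 123.4) = 49.7 kips → bolt shear.

49.7 kips (bolt shear governs)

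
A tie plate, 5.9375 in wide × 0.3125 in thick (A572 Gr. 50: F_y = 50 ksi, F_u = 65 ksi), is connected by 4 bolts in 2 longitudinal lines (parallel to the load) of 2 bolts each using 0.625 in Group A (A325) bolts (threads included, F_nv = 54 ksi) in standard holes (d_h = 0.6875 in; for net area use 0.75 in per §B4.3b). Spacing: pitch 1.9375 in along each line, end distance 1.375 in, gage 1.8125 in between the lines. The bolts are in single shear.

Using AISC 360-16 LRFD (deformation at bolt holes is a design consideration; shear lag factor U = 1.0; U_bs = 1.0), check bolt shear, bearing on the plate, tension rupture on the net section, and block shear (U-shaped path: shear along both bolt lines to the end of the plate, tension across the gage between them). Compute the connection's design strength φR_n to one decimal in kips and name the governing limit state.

49.7 kips (bolt shear governs)

Bolt shear: A_b = π(0.625)²/4 = 0.3068 in². φR_n = 0.75 × 54 × 0.3068 × 4 × 1 = 49.7 kips.
Bearing (0.3125 in plate, F_u = 65 ksi): end bolts L_c = 1.375 − 0.6875/2 = 1.03125, R_n = min(1.2×1.03125×0.3125×65, 2.4×0.625×0.3125×65) = 25.137 kips/bolt; interior L_c = 1.9375 − 0.6875 = 1.25, R_n = 30.469 kips/bolt. φR_n = 0.75 × (2×25.137 + 2×30.469) = 83.4 kips.
Tension rupture (net): A_n = (5.9375 − 2×0.75)×0.3125 = 1.3867 in² (U = 1.0, A_e = A_n). φR_n = 0.75 × 65 × 1.3867 = 67.6 kips.
Block shear: shear path 2×[1.375+1×1.9375] = 2×3.3125 in, A_gv = 2.0703, A_nv = 2×(3.3125 − 1.5×0.75)×0.3125 = 1.3672 in²; tension across gage: (1.8125 − 1×0.75)×0.3125 = 0.33203 in². R_n = min(0.6×65×1.3672, 0.6×50×2.0703) + 1.0×65×0.33203 = min(53.321, 62.109) + 21.582 = 74.903 kips. φR_n = 0.75 × 74.903 = 56.2 kips.
Governing: min(49.7, 83.4, 67.6, 56.2) = 49.7 kips → bolt shear.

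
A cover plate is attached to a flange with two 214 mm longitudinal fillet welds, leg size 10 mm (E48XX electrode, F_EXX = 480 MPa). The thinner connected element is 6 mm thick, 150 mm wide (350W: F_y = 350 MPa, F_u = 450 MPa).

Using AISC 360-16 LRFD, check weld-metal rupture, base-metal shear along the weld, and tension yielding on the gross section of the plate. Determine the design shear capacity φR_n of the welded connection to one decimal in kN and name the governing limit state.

283.5 kN (gross-section yield governs)

Weld metal: throat = 0.707×10 = 7.07 mm, L = 2×214 = 428 mm. φR_n = 0.75 × 0.6 × 480 × 7.07 × 428 = 653.6 kN.
Base metal shear (6 mm plate): yield φR_n = 1.0×0.6×350×6×428 = 539.3 kN; rupture φR_n = 0.75×0.6×450×6×428 = 520.0 kN; take 520.0 kN (rupture).
Tension yield (gross): A_g = 150×6 = 900 mm². φR_n = 0.90 × 350 × 900 = 283.5 kN.
Governing: min(653.6, 520.0, 283.5) = 283.5 kN → gross-section yield.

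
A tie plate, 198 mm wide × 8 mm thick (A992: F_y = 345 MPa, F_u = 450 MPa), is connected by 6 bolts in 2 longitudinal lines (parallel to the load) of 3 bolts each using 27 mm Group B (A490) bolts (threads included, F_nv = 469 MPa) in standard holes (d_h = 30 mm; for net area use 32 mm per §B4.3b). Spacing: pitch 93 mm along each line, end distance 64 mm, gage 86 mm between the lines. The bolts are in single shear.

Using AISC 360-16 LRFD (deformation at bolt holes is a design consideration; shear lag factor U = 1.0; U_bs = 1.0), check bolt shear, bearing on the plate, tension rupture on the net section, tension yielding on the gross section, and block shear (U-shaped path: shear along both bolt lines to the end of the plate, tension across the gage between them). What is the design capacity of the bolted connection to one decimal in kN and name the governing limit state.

Bolt shear: A_b = π(27)²/4 = 572.56 mm². φR_n = 0.75 × 469 × 572.56 × 6 × 1 = 1208.4 kN.
Bearing (8 mm plate, F_u = 450 MPa): end bolts L_c = 64 − 30/2 = 49, R_n = min(1.2×49×8×450, 2.4×27×8×450) = 211.68 kN/bolt; interior L_c = 93 − 30 = 63, R_n = 233.28 kN/bolt. φR_n = 0.75 × (2×211.68 + 4×233.28) = 1017.4 kN.
Tension rupture (net): A_n = (198 − 2×32)×8 = 1072 mm² (U = 1.0, A_e = A_n). φR_n = 0.75 × 450 × 1072 = 361.8 kN.
Tension yield (gross): A_g = 198×8 = 1584 mm². φR_n = 0.90 × 345 × 1584 = 491.8 kN.
Block shear: shear path 2×[64+2×93] = 2×250 mm, A_gv = 4000, A_nv = 2×(250 − 2.5×32)×8 = 2720 mm²; tension across gage: (86 − 1×32)×8 = 432 mm². R_n = min(0.6×450×2720, 0.6×345×4000) + 1.0×450×432 = min(734.4, 828) + 194.4 = 928.8 kN. φR_n = 0.75 × 928.8 = 696.6 kN.
Governing: min(1208.4, 1017.4, 361.8, 491.8, 696.6) = 361.8 kN → net-section rupture.

361.8 kN (net-section rupture governs)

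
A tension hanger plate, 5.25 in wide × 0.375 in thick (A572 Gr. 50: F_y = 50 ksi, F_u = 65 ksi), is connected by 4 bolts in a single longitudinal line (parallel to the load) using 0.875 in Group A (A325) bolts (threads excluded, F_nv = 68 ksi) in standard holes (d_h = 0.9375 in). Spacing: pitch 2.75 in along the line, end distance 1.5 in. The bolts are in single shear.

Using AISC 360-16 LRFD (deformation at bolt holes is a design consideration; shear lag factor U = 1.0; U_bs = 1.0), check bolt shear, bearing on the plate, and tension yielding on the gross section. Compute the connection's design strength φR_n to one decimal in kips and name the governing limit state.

Bolt shear: A_b = π(0.875)²/4 = 0.60132 in². φR_n = 0.75 × 68 × 0.60132 × 4 × 1 = 122.7 kips.
Bearing (0.375 in plate, F_u = 65 ksi): end bolts L_c = 1.5 − 0.9375/2 = 1.03125, R_n = min(1.2×1.03125×0.375×65, 2.4×0.875×0.375×65) = 30.164 kips/bolt; interior L_c = 2.75 − 0.9375 = 1.8125, R_n = 51.188 kips/bolt. φR_n = 0.75 × (1×30.164 + 3×51.188) = 137.8 kips.
Tension yield (gross): A_g = 5.25×0.375 = 1.9688 in². φR_n = 0.90 × 50 × 1.9688 = 88.6 kips.
Governing: min(122.7, 137.8, 88.6) = 88.6 kips → gross-section yield.

88.6 kips (gross-section yield governs)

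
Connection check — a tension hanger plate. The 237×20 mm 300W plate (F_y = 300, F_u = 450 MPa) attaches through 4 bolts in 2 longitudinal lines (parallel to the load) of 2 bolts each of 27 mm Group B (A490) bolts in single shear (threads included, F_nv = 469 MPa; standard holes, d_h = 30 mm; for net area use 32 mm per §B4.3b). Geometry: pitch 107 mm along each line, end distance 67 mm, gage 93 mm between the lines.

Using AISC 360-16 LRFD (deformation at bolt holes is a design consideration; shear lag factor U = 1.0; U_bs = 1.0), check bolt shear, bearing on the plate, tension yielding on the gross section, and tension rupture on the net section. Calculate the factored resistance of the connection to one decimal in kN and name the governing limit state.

805.6 kN (bolt shear governs)

Bolt shear: A_b = π(27)²/4 = 572.56 mm². φR_n = 0.75 × 469 × 572.56 × 4 × 1 = 805.6 kN.
Bearing (20 mm plate, F_u = 450 MPa): end bolts L_c = 67 − 30/2 = 52, R_n = min(1.2×52×20×450, 2.4×27×20×450) = 561.6 kN/bolt; interior L_c = 107 − 30 = 77, R_n = 583.2 kN/bolt. φR_n = 0.75 × (2×561.6 + 2×583.2) = 1717.2 kN.
Tension yield (gross): A_g = 237×20 = 4740 mm². φR_n = 0.90 × 300 × 4740 = 1279.8 kN.
Tension rupture (net): A_n = (237 − 2×32)×20 = 3460 mm² (U = 1.0, A_e = A_n). φR_n = 0.75 × 450 × 3460 = 1167.8 kN.
Governing: min(805.6, 1717.2, 1279.8, 1167.8) = 805.6 kN → bolt shear.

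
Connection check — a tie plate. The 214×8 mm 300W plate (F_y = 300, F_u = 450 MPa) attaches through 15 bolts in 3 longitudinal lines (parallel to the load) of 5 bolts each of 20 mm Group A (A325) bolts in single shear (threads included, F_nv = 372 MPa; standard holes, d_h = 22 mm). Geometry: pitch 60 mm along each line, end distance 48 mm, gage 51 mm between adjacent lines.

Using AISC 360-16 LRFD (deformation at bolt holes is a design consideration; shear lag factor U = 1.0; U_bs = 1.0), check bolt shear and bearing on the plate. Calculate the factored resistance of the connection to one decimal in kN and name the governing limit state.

Bolt shear: A_b = π(20)²/4 = 314.16 mm². φR_n = 0.75 × 372 × 314.16 × 15 × 1 = 1314.8 kN.
Bearing (8 mm plate, F_u = 450 MPa): end bolts L_c = 48 − 22/2 = 37, R_n = min(1.2×37×8×450, 2.4×20×8×450) = 159.84 kN/bolt; interior L_c = 60 − 22 = 38, R_n = 164.16 kN/bolt. φR_n = 0.75 × (3×159.84 + 12×164.16) = 1837.1 kN.
Governing: min(1314.8, 1837.1) = 1314.8 kN → bolt shear.

1314.8 kN (bolt shear governs)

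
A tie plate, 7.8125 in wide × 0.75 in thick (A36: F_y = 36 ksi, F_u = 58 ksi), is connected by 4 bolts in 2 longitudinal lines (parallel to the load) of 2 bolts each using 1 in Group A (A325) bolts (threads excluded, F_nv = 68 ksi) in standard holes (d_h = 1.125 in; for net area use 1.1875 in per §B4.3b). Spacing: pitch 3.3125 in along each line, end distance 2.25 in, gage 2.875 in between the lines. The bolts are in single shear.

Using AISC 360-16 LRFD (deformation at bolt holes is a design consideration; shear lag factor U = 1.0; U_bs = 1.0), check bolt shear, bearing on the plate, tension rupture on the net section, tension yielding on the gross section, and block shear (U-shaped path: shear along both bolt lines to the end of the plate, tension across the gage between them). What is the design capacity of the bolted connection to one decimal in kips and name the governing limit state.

160.2 kips (bolt shear governs)

Bolt shear: A_b = π(1)²/4 = 0.7854 in². φR_n = 0.75 × 68 × 0.7854 × 4 × 1 = 160.2 kips.
Bearing (0.75 in plate, F_u = 58 ksi): end bolts L_c = 2.25 − 1.125/2 = 1.6875, R_n = min(1.2×1.6875×0.75×58, 2.4×1×0.75×58) = 88.088 kips/bolt; interior L_c = 3.3125 − 1.125 = 2.1875, R_n = 104.4 kips/bolt. φR_n = 0.75 × (2×88.088 + 2×104.4) = 288.7 kips.
Tension rupture (net): A_n = (7.8125 − 2×1.1875)×0.75 = 4.0781 in² (U = 1.0, A_e = A_n). φR_n = 0.75 × 58 × 4.0781 = 177.4 kips.
Tension yield (gross): A_g = 7.8125×0.75 = 5.8594 in². φR_n = 0.90 × 36 × 5.8594 = 189.8 kips.
Block shear: shear path 2×[2.25+1×3.3125] = 2×5.5625 in, A_gv = 8.3438, A_nv = 2×(5.5625 − 1.5×1.1875)×0.75 = 5.6719 in²; tension across gage: (2.875 − 1×1.1875)×0.75 = 1.2656 in². R_n = min(0.6×58×5.6719, 0.6×36×8.3438) + 1.0×58×1.2656 = min(197.38, 180.23) + 73.405 = 253.64 kips. φR_n = 0.75 × 253.64 = 190.2 kips.
Governing: min(160.2, 288.7, 177.4, 189.8, 190.2) = 160.2 kips → bolt shear.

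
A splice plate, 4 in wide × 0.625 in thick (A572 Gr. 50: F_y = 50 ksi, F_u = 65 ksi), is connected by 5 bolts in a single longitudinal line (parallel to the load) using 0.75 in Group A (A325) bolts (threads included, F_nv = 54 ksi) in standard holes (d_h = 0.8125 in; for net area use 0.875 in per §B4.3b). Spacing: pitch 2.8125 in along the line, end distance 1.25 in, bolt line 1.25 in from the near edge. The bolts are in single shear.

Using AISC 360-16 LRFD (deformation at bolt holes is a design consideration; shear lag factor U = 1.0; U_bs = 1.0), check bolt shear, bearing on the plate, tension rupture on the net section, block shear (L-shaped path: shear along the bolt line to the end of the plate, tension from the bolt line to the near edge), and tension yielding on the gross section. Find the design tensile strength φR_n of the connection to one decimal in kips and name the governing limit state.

89.5 kips (bolt shear governs)

Bolt shear: A_b = π(0.75)²/4 = 0.44179 in². φR_n = 0.75 × 54 × 0.44179 × 5 × 1 = 89.5 kips.
Bearing (0.625 in plate, F_u = 65 ksi): end bolts L_c = 1.25 − 0.8125/2 = 0.84375, R_n = min(1.2×0.84375×0.625×65, 2.4×0.75×0.625×65) = 41.133 kips/bolt; interior L_c = 2.8125 − 0.8125 = 2, R_n = 73.125 kips/bolt. φR_n = 0.75 × (1×41.133 + 4×73.125) = 250.2 kips.
Tension rupture (net): A_n = (4 − 1×0.875)×0.625 = 1.9531 in² (U = 1.0, A_e = A_n). φR_n = 0.75 × 65 × 1.9531 = 95.2 kips.
Block shear: shear path 1×[1.25+4×2.8125] = 1×12.5 in, A_gv = 7.8125, A_nv = 1×(12.5 − 4.5×0.875)×0.625 = 5.3516 in²; tension to near edge: (1.25 − 0.5×0.875)×0.625 = 0.50781 in². R_n = min(0.6×65×5.3516, 0.6×50×7.8125) + 1.0×65×0.50781 = min(208.71, 234.38) + 33.008 = 241.72 kips. φR_n = 0.75 × 241.72 = 181.3 kips.
Tension yield (gross): A_g = 4×0.625 = 2.5 in². φR_n = 0.90 × 50 × 2.5 = 112.5 kips.
Governing: min(89.5, 250.2, 95.2, 181.3, 112.5) = 89.5 kips → bolt shear.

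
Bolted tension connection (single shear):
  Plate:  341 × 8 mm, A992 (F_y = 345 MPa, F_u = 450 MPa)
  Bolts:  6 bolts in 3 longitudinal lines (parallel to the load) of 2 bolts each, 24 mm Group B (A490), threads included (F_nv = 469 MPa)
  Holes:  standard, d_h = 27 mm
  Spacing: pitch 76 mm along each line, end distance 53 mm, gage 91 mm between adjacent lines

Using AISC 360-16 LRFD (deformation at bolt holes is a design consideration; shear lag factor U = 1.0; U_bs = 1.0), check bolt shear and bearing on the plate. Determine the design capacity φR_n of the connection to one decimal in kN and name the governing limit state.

Bolt shear: A_b = π(24)²/4 = 452.39 mm². φR_n = 0.75 × 469 × 452.39 × 6 × 1 = 954.8 kN.
Bearing (8 mm plate, F_u = 450 MPa): end bolts L_c = 53 − 27/2 = 39.5, R_n = min(1.2×39.5×8×450, 2.4×24×8×450) = 170.64 kN/bolt; interior L_c = 76 − 27 = 49, R_n = 207.36 kN/bolt. φR_n = 0.75 × (3×170.64 + 3×207.36) = 850.5 kN.
Governing: min(954.8, 850.5) = 850.5 kN → bearing.

850.5 kN (bearing governs)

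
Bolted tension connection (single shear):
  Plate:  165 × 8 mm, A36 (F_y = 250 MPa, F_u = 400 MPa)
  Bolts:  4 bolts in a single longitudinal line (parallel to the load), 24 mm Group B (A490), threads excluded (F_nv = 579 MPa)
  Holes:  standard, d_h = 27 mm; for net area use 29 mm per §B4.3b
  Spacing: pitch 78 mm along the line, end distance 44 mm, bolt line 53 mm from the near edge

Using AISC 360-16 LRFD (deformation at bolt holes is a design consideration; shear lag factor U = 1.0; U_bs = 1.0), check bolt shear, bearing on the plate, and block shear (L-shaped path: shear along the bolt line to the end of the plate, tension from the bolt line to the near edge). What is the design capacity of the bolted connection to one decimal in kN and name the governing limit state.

342.6 kN (block shear governs)

Bolt shear: A_b = π(24)²/4 = 452.39 mm². φR_n = 0.75 × 579 × 452.39 × 4 × 1 = 785.8 kN.
Bearing (8 mm plate, F_u = 400 MPa): end bolts L_c = 44 − 27/2 = 30.5, R_n = min(1.2×30.5×8×400, 2.4×24×8×400) = 117.12 kN/bolt; interior L_c = 78 − 27 = 51, R_n = 184.32 kN/bolt. φR_n = 0.75 × (1×117.12 + 3×184.32) = 502.6 kN.
Block shear: shear path 1×[44+3×78] = 1×278 mm, A_gv = 2224, A_nv = 1×(278 − 3.5×29)×8 = 1412 mm²; tension to near edge: (53 − 0.5×29)×8 = 308 mm². R_n = min(0.6×400×1412, 0.6×250×2224) + 1.0×400×308 = min(338.88, 333.6) + 123.2 = 456.8 kN. φR_n = 0.75 × 456.8 = 342.6 kN.
Governing: min(785.8, 502.6, 342.6) = 342.6 kN → block shear.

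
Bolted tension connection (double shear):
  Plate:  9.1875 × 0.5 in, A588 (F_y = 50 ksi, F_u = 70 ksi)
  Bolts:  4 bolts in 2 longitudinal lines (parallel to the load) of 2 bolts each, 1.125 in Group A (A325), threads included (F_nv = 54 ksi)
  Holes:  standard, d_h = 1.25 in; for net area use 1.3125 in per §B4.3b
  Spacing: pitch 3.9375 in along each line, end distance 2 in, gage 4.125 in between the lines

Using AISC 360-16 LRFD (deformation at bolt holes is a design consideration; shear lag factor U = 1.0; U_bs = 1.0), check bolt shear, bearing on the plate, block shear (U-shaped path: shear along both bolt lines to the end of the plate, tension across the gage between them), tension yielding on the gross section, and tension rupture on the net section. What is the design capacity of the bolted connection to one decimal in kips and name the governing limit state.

172.3 kips (net-section rupture governs)

Bolt shear: A_b = π(1.125)²/4 = 0.99402 in². φR_n = 0.75 × 54 × 0.99402 × 4 × 2 = 322.1 kips.
Bearing (0.5 in plate, F_u = 70 ksi): end bolts L_c = 2 − 1.25/2 = 1.375, R_n = min(1.2×1.375×0.5×70, 2.4×1.125×0.5×70) = 57.75 kips/bolt; interior L_c = 3.9375 − 1.25 = 2.6875, R_n = 94.5 kips/bolt. φR_n = 0.75 × (2×57.75 + 2×94.5) = 228.4 kips.
Block shear: shear path 2×[2+1×3.9375] = 2×5.9375 in, A_gv = 5.9375, A_nv = 2×(5.9375 − 1.5×1.3125)×0.5 = 3.9688 in²; tension across gage: (4.125 − 1×1.3125)×0.5 = 1.4063 in². R_n = min(0.6×70×3.9688, 0.6×50×5.9375) + 1.0×70×1.4063 = min(166.69, 178.13) + 98.441 = 265.13 kips. φR_n = 0.75 × 265.13 = 198.8 kips.
Tension yield (gross): A_g = 9.1875×0.5 = 4.5938 in². φR_n = 0.90 × 50 × 4.5938 = 206.7 kips.
Tension rupture (net): A_n = (9.1875 − 2×1.3125)×0.5 = 3.2813 in² (U = 1.0, A_e = A_n). φR_n = 0.75 × 70 × 3.2813 = 172.3 kips.
Governing: min(322.1, 228.4, 198.8, 206.7, 172.3) = 172.3 kips → net-section rupture.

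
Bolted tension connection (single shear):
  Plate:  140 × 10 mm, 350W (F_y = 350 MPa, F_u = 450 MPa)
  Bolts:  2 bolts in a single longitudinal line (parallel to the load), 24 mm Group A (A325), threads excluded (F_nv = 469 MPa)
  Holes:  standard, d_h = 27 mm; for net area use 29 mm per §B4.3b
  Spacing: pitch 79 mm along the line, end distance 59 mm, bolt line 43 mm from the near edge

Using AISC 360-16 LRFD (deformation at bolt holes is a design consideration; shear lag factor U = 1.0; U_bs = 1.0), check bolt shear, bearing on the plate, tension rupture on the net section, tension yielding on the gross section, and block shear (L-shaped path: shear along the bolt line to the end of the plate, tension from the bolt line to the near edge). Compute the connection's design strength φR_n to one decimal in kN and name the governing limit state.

287.6 kN (block shear governs)

Bolt shear: A_b = π(24)²/4 = 452.39 mm². φR_n = 0.75 × 469 × 452.39 × 2 × 1 = 318.3 kN.
Bearing (10 mm plate, F_u = 450 MPa): end bolts L_c = 59 − 27/2 = 45.5, R_n = min(1.2×45.5×10×450, 2.4×24×10×450) = 245.7 kN/bolt; interior L_c = 79 − 27 = 52, R_n = 259.2 kN/bolt. φR_n = 0.75 × (1×245.7 + 1×259.2) = 378.7 kN.
Tension rupture (net): A_n = (140 − 1×29)×10 = 1110 mm² (U = 1.0, A_e = A_n). φR_n = 0.75 × 450 × 1110 = 374.6 kN.
Tension yield (gross): A_g = 140×10 = 1400 mm². φR_n = 0.90 × 350 × 1400 = 441.0 kN.
Block shear: shear path 1×[59+1×79] = 1×138 mm, A_gv = 1380, A_nv = 1×(138 − 1.5×29)×10 = 945 mm²; tension to near edge: (43 − 0.5×29)×10 = 285 mm². R_n = min(0.6×450×945, 0.6×350×1380) + 1.0×450×285 = min(255.15, 289.8) + 128.25 = 383.4 kN. φR_n = 0.75 × 383.4 = 287.6 kN.
Governing: min(318.3, 378.7, 374.6, 441.0, 287.6) = 287.6 kN → block shear.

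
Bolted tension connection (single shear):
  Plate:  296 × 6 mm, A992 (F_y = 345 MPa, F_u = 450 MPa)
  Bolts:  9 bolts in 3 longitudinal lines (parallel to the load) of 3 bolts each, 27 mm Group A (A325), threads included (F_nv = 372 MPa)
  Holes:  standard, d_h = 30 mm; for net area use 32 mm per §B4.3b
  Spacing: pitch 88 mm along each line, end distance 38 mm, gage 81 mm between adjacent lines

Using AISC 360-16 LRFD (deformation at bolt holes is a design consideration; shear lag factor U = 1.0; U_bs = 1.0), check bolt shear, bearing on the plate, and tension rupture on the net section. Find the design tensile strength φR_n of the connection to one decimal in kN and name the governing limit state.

Bolt shear: A_b = π(27)²/4 = 572.56 mm². φR_n = 0.75 × 372 × 572.56 × 9 × 1 = 1437.7 kN.
Bearing (6 mm plate, F_u = 450 MPa): end bolts L_c = 38 − 30/2 = 23, R_n = min(1.2×23×6×450, 2.4×27×6×450) = 74.52 kN/bolt; interior L_c = 88 − 30 = 58, R_n = 174.96 kN/bolt. φR_n = 0.75 × (3×74.52 + 6×174.96) = 955.0 kN.
Tension rupture (net): A_n = (296 − 3×32)×6 = 1200 mm² (U = 1.0, A_e = A_n). φR_n = 0.75 × 450 × 1200 = 405.0 kN.
Governing: min(1437.7, 955.0, 405.0) = 405.0 kN → net-section rupture.

405.0 kN (net-section rupture governs)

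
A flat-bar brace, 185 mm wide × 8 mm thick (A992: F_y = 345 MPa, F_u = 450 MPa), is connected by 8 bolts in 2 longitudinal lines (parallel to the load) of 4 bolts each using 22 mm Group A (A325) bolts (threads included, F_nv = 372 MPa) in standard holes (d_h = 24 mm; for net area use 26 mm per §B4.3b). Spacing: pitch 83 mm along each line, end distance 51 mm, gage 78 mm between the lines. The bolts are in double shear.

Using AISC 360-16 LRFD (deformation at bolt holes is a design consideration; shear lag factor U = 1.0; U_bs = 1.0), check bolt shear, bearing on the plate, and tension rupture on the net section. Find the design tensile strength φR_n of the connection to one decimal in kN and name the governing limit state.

Bolt shear: A_b = π(22)²/4 = 380.13 mm². φR_n = 0.75 × 372 × 380.13 × 8 × 2 = 1696.9 kN.
Bearing (8 mm plate, F_u = 450 MPa): end bolts L_c = 51 − 24/2 = 39, R_n = min(1.2×39×8×450, 2.4×22×8×450) = 168.48 kN/bolt; interior L_c = 83 − 24 = 59, R_n = 190.08 kN/bolt. φR_n = 0.75 × (2×168.48 + 6×190.08) = 1108.1 kN.
Tension rupture (net): A_n = (185 − 2×26)×8 = 1064 mm² (U = 1.0, A_e = A_n). φR_n = 0.75 × 450 × 1064 = 359.1 kN.
Governing: min(1696.9, 1108.1, 359.1) = 359.1 kN → net-section rupture.

359.1 kN (net-section rupture governs)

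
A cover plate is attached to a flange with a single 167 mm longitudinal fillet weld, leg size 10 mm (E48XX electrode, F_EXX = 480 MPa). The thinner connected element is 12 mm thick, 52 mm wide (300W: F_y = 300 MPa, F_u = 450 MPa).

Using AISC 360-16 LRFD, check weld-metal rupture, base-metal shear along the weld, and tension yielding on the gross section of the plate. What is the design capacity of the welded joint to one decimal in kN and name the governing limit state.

168.5 kN (gross-section yield governs)

Weld metal: throat = 0.707×10 = 7.07 mm, L = 167 mm. φR_n = 0.75 × 0.6 × 480 × 7.07 × 167 = 255.0 kN.
Base metal shear (12 mm plate): yield φR_n = 1.0×0.6×300×12×167 = 360.7 kN; rupture φR_n = 0.75×0.6×450×12×167 = 405.8 kN; take 360.7 kN (yield).
Tension yield (gross): A_g = 52×12 = 624 mm². φR_n = 0.90 × 300 × 624 = 168.5 kN.
Governing: min(255.0, 360.7, 168.5) = 168.5 kN → gross-section yield.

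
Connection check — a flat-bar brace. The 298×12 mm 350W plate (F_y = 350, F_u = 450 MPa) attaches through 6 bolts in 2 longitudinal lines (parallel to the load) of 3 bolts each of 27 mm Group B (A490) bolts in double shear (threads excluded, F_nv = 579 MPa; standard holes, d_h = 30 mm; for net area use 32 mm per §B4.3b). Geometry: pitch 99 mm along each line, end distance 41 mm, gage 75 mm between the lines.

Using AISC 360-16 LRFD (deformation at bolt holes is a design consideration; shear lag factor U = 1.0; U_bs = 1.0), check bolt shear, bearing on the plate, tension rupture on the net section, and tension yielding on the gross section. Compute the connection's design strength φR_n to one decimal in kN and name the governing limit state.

Bolt shear: A_b = π(27)²/4 = 572.56 mm². φR_n = 0.75 × 579 × 572.56 × 6 × 2 = 2983.6 kN.
Bearing (12 mm plate, F_u = 450 MPa): end bolts L_c = 41 − 30/2 = 26, R_n = min(1.2×26×12×450, 2.4×27×12×450) = 168.48 kN/bolt; interior L_c = 99 − 30 = 69, R_n = 349.92 kN/bolt. φR_n = 0.75 × (2×168.48 + 4×349.92) = 1302.5 kN.
Tension rupture (net): A_n = (298 − 2×32)×12 = 2808 mm² (U = 1.0, A_e = A_n). φR_n = 0.75 × 450 × 2808 = 947.7 kN.
Tension yield (gross): A_g = 298×12 = 3576 mm². φR_n = 0.90 × 350 × 3576 = 1126.4 kN.
Governing: min(2983.6, 1302.5, 947.7, 1126.4) = 947.7 kN → net-section rupture.

947.7 kN (net-section rupture governs)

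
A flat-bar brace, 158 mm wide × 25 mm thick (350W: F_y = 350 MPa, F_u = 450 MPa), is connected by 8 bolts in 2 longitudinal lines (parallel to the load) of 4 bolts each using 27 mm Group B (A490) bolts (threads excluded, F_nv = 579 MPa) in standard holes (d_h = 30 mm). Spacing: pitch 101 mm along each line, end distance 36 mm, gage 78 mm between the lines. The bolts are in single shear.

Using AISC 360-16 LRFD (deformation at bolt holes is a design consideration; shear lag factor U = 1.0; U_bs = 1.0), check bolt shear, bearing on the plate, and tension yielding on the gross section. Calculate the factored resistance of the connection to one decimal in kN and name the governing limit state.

Bolt shear: A_b = π(27)²/4 = 572.56 mm². φR_n = 0.75 × 579 × 572.56 × 8 × 1 = 1989.1 kN.
Bearing (25 mm plate, F_u = 450 MPa): end bolts L_c = 36 − 30/2 = 21, R_n = min(1.2×21×25×450, 2.4×27×25×450) = 283.5 kN/bolt; interior L_c = 101 − 30 = 71, R_n = 729 kN/bolt. φR_n = 0.75 × (2×283.5 + 6×729) = 3705.8 kN.
Tension yield (gross): A_g = 158×25 = 3950 mm². φR_n = 0.90 × 350 × 3950 = 1244.3 kN.
Governing: min(1989.1, 3705.8, 1244.3) = 1244.3 kN → gross-section yield.

1244.3 kN (gross-section yield governs)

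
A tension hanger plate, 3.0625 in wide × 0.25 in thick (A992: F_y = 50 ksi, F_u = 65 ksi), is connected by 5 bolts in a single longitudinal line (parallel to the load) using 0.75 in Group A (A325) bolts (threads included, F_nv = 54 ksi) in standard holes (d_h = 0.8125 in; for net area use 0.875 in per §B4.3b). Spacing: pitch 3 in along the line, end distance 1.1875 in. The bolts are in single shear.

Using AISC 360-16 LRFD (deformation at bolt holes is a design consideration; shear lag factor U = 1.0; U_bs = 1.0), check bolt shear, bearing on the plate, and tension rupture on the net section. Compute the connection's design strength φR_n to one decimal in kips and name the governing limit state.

26.7 kips (net-section rupture governs)

Bolt shear: A_b = π(0.75)²/4 = 0.44179 in². φR_n = 0.75 × 54 × 0.44179 × 5 × 1 = 89.5 kips.
Bearing (0.25 in plate, F_u = 65 ksi): end bolts L_c = 1.1875 − 0.8125/2 = 0.78125, R_n = min(1.2×0.78125×0.25×65, 2.4×0.75×0.25×65) = 15.234 kips/bolt; interior L_c = 3 − 0.8125 = 2.1875, R_n = 29.25 kips/bolt. φR_n = 0.75 × (1×15.234 + 4×29.25) = 99.2 kips.
Tension rupture (net): A_n = (3.0625 − 1×0.875)×0.25 = 0.54688 in² (U = 1.0, A_e = A_n). φR_n = 0.75 × 65 × 0.54688 = 26.7 kips.
Governing: min(89.5, 99.2, 26.7) = 26.7 kips → net-section rupture.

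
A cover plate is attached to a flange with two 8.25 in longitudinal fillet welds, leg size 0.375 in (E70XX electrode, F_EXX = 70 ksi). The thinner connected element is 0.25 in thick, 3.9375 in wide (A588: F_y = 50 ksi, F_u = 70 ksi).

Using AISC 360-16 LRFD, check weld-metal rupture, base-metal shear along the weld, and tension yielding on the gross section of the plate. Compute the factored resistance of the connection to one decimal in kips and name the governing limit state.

Weld metal: throat = 0.707×0.375 = 0.26513 in, L = 2×8.25 = 16.5 in. φR_n = 0.75 × 0.6 × 70 × 0.26513 × 16.5 = 137.8 kips.
Base metal shear (0.25 in plate): yield φR_n = 1.0×0.6×50×0.25×16.5 = 123.8 kips; rupture φR_n = 0.75×0.6×70×0.25×16.5 = 129.9 kips; take 123.8 kips (yield).
Tension yield (gross): A_g = 3.9375×0.25 = 0.98438 in². φR_n = 0.90 × 50 × 0.98438 = 44.3 kips.
Governing: min(137.8, 123.8, 44.3) = 44.3 kips → gross-section yield.

44.3 kips (gross-section yield governs)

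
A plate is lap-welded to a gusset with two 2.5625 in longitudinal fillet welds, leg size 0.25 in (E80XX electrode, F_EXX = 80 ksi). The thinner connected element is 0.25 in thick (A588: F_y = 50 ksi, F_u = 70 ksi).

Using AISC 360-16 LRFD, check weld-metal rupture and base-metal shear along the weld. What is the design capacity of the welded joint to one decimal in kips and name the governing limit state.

Weld metal: throat = 0.707×0.25 = 0.17675 in, L = 2×2.5625 = 5.125 in. φR_n = 0.75 × 0.6 × 80 × 0.17675 × 5.125 = 32.6 kips.
Base metal shear (0.25 in plate): yield φR_n = 1.0×0.6×50×0.25×5.125 = 38.4 kips; rupture φR_n = 0.75×0.6×70×0.25×5.125 = 40.4 kips; take 38.4 kips (yield).
Governing: min(32.6, 38.4) = 32.6 kips → weld metal.

32.6 kips (weld metal governs)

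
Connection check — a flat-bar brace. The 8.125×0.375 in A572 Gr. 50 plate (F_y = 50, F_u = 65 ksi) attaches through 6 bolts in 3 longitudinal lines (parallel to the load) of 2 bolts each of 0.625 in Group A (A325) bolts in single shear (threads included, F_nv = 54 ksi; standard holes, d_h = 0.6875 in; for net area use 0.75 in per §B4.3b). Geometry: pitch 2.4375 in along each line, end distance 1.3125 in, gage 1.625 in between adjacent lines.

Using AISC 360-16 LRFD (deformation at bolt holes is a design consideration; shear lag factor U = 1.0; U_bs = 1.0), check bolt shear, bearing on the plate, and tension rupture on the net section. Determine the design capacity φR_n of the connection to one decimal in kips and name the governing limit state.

74.6 kips (bolt shear governs)

Bolt shear: A_b = π(0.625)²/4 = 0.3068 in². φR_n = 0.75 × 54 × 0.3068 × 6 × 1 = 74.6 kips.
Bearing (0.375 in plate, F_u = 65 ksi): end bolts L_c = 1.3125 − 0.6875/2 = 0.96875, R_n = min(1.2×0.96875×0.375×65, 2.4×0.625×0.375×65) = 28.336 kips/bolt; interior L_c = 2.4375 − 0.6875 = 1.75, R_n = 36.563 kips/bolt. φR_n = 0.75 × (3×28.336 + 3×36.563) = 146.0 kips.
Tension rupture (net): A_n = (8.125 − 3×0.75)×0.375 = 2.2031 in² (U = 1.0, A_e = A_n). φR_n = 0.75 × 65 × 2.2031 = 107.4 kips.
Governing: min(74.6, 146.0, 107.4) = 74.6 kips → bolt shear.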